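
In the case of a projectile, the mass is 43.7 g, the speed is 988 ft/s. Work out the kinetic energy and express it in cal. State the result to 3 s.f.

KE is given directly by: KE = ½mv².
m = 43.7 g = 0.04370 kg; v = 988 ft/s = 301.1 m/s.
KE = 1982 J
1982 J × (1 cal / 4.184 J) = 473.6 cal

474 cal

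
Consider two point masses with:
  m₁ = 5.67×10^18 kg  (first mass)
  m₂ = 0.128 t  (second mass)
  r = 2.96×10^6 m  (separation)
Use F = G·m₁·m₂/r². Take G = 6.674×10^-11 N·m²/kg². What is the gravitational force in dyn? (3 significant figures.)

553 dyn

From Newton's law of gravitation: F = Gm₁m₂/r².
m₁ = 5.67×10^18 kg; m₂ = 0.128 t = 128.0 kg; r = 2.96×10^6 m; G = 6.674×10^-11 N·m²/kg².
F = 0.005528 N  (the unit combination reduces to kg·m/s² = N)
0.005528 N × (1 dyn / 1.000×10^-5 N) = 552.8 dyn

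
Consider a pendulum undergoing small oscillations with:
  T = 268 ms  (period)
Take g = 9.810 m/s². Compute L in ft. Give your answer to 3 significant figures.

Solving T = 2π√(L/g) for L: L = g·(T/2π)².
T = 268 ms = 0.2680 s; g = 9.810 m/s².
L = 0.01785 m
0.01785 m × (1 ft / 0.3048 m) = 0.05855 ft

0.0586 ft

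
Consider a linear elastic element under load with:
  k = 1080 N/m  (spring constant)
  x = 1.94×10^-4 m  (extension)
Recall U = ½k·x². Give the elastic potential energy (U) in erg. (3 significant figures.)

Directly: U = ½kx².
k = 1080 N/m; x = 1.94×10^-4 m.
U = 2.032×10^-5 J  (the unit combination reduces to kg·m²/s² = J)
2.032×10^-5 J × (1 erg / 1.000×10^-7 J) = 203.2 erg

203 erg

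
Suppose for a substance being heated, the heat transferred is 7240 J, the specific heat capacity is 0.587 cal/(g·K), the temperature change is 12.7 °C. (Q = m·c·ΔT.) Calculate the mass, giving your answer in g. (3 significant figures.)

232 g

Rearranging: m = Q/(c·ΔT).
Q = 7240 J; c = 0.587 cal/(g·K) = 2456 J/(kg·K); ΔT = 12.7 °C = 12.70 K.
m = 0.2321 kg
0.2321 kg × (1 g / 0.001000 kg) = 232.1 g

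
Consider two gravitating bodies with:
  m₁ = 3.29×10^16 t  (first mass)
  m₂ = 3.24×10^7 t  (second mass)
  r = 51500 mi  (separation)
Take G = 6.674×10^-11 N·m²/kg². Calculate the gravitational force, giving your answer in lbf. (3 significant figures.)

F is given directly by: F = Gm₁m₂/r².
m₁ = 3.29×10^16 t = 3.290×10^19 kg; m₂ = 3.24×10^7 t = 3.240×10^10 kg; r = 51500 mi = 8.288×10^7 m; G = 6.674×10^-11 N·m²/kg².
F = 10357 N
10357 N × (1 lbf / 4.448 N) = 2328 lbf

2330 lbf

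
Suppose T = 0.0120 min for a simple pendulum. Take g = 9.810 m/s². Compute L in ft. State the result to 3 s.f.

0.423 ft

Solving T = 2π√(L/g) for L: L = g·(T/2π)².
T = 0.0120 min = 0.7200 s; g = 9.810 m/s².
L = 0.1288 m
0.1288 m × (1 ft / 0.3048 m) = 0.4226 ft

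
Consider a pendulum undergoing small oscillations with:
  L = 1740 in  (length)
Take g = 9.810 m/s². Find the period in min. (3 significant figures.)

0.222 min

T is given directly by: T = 2π√(L/g).
L = 1740 in = 44.20 m; g = 9.810 m/s².
T = 13.34 s
13.34 s × (1 min / 60.00 s) = 0.2223 min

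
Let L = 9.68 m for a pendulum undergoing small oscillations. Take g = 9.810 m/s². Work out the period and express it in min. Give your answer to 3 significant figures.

0.104 min

T is given directly by: T = 2π√(L/g).
L = 9.68 m; g = 9.810 m/s².
T = 6.241 s
6.241 s × (1 min / 60.00 s) = 0.1040 min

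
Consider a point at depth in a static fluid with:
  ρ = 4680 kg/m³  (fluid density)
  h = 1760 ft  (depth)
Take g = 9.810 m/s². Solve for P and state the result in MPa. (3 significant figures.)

P is given directly by: P = ρgh.
ρ = 4680 kg/m³; h = 1760 ft = 536.4 m; g = 9.810 m/s².
P = 2.463×10^7 Pa
2.463×10^7 Pa × (1 MPa / 1.000×10^6 Pa) = 24.63 MPa

24.6 MPa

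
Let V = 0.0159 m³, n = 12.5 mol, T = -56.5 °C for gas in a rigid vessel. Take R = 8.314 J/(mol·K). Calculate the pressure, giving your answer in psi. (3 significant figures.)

From the ideal-gas law: P = nRT/V.
V = 0.0159 m³; n = 12.5 mol; T = -56.5 °C = 216.6 K; R = 8.314 J/(mol·K).
P = 1.416×10^6 Pa
1.416×10^6 Pa × (1 psi / 6895 Pa) = 205.4 psi

205 psi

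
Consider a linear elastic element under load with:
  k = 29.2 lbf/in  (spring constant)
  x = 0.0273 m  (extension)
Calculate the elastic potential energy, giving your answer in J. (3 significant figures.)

1.91 J

U is given directly by: U = ½kx².
k = 29.2 lbf/in = 5114 N/m; x = 0.0273 m.
U = 1.906 J  (the unit combination reduces to kg·m²/s² = J)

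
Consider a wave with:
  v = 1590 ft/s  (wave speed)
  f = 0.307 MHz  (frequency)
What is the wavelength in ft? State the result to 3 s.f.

0.00518 ft

Rearranging v = f·λ for λ: λ = v/f.
v = 1590 ft/s = 484.6 m/s; f = 0.307 MHz = 3.070×10^5 Hz.
λ = 0.001579 m
0.001579 m × (1 ft / 0.3048 m) = 0.005179 ft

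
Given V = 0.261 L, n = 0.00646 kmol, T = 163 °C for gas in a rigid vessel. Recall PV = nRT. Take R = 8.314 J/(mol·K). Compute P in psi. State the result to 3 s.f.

13000 psi

From the ideal-gas law: P = nRT/V.
V = 0.261 L = 2.610×10^-4 m³; n = 0.00646 kmol = 6.460 mol; T = 163 °C = 436.1 K; R = 8.314 J/(mol·K).
P = 8.975×10^7 Pa
8.975×10^7 Pa × (1 psi / 6895 Pa) = 13017 psi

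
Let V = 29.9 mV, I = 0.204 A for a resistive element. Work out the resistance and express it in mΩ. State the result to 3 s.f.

Rearranging V = I·R for R: R = V/I.
V = 29.9 mV = 0.02990 V; I = 0.204 A.
R = 0.1466 Ω
0.1466 Ω × (1 mΩ / 0.001000 Ω) = 146.6 mΩ

147 mΩ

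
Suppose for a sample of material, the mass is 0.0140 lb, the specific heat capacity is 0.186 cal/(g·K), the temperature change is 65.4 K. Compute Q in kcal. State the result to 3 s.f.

0.0772 kcal

Directly: Q = mcΔT.
m = 0.0140 lb = 0.006350 kg; c = 0.186 cal/(g·K) = 778.2 J/(kg·K); ΔT = 65.4 K.
Q = 323.2 J
323.2 J × (1 kcal / 4184 J) = 0.07725 kcal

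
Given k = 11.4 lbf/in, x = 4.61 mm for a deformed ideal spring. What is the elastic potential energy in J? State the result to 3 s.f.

U is given directly by: U = ½kx².
k = 11.4 lbf/in = 1996 N/m; x = 4.61 mm = 0.004610 m.
U = 0.02121 J

0.0212 J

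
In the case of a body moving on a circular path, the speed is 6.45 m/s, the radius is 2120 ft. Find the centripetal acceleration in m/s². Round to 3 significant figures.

a is given directly by: a = v²/r.
v = 6.45 m/s; r = 2120 ft = 646.2 m.
a = 0.06438 m/s²

0.0644 m/s²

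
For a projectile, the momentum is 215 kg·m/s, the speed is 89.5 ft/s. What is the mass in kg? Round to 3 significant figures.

Rearranging p = m·v for m: m = p/v.
p = 215 kg·m/s; v = 89.5 ft/s = 27.28 m/s.
m = 7.881 kg

7.88 kg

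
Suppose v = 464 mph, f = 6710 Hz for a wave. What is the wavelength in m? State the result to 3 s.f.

0.0309 m

Rearranging: λ = v/f.
v = 464 mph = 207.4 m/s; f = 6710 Hz.
λ = 0.03091 m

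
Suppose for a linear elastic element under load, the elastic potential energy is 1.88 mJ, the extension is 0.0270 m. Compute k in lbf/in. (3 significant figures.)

Solving U = ½k·x² for k: k = 2U/x².
U = 1.88 mJ = 0.001880 J; x = 0.0270 m.
k = 5.158 N/m
5.158 N/m × (1 lbf/in / 175.1 N/m) = 0.02945 lbf/in

0.0295 lbf/in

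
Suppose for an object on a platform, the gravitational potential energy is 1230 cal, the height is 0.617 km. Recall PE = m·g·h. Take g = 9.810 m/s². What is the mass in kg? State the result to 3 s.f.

0.850 kg

Rearranging: m = PE/(g·h).
PE = 1230 cal = 5146 J; h = 0.617 km = 617.0 m; g = 9.810 m/s².
m = 0.8502 kg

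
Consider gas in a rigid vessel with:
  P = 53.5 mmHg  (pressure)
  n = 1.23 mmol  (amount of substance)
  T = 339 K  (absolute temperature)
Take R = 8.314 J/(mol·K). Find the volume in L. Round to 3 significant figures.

0.486 L

Rearranging PV = nRT for V: V = nRT/P.
P = 53.5 mmHg = 7133 Pa; n = 1.23 mmol = 0.001230 mol; T = 339 K; R = 8.314 J/(mol·K).
V = 4.860×10^-4 m³
4.860×10^-4 m³ × (1 L / 0.001000 m³) = 0.4860 L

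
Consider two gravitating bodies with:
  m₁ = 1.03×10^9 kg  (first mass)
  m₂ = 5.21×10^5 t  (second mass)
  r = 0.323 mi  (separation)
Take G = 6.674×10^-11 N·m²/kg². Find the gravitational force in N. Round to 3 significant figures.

From Newton's law of gravitation: F = Gm₁m₂/r².
m₁ = 1.03×10^9 kg; m₂ = 5.21×10^5 t = 5.210×10^8 kg; r = 0.323 mi = 519.8 m; G = 6.674×10^-11 N·m²/kg².
F = 132.5 N  (the unit combination reduces to kg·m/s² = N)

133 N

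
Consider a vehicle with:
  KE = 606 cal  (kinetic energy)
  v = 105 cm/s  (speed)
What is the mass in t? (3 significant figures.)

4.60 t

Solving KE = ½mv² for m: m = 2·KE/v².
KE = 606 cal = 2536 J; v = 105 cm/s = 1.050 m/s.
m = 4600 kg
4600 kg × (1 t / 1000 kg) = 4.600 t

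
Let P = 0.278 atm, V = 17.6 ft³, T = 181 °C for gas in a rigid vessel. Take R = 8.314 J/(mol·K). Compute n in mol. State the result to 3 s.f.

3.72 mol

From the ideal-gas law: n = PV/(RT).
P = 0.278 atm = 28168 Pa; V = 17.6 ft³ = 0.4984 m³; T = 181 °C = 454.1 K; R = 8.314 J/(mol·K).
n = 3.718 mol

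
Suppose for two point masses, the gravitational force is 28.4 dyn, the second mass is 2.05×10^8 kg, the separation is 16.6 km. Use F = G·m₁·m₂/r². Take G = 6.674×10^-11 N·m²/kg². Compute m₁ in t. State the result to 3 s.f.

5720 t

From Newton's law of gravitation: m₁ = F·r²/(G·m₂).
F = 28.4 dyn = 2.840×10^-4 N; m₂ = 2.05×10^8 kg; r = 16.6 km = 16600 m; G = 6.674×10^-11 N·m²/kg².
m₁ = 5.720×10^6 kg
5.720×10^6 kg × (1 t / 1000 kg) = 5720 t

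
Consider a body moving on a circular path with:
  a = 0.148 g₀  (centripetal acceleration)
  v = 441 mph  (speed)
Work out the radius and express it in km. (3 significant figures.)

Rearranging a = v²/r for r: r = v²/a.
a = 0.148 g₀ = 1.451 m/s²; v = 441 mph = 197.1 m/s.
r = 26779 m
26779 m × (1 km / 1000 m) = 26.78 km

26.8 km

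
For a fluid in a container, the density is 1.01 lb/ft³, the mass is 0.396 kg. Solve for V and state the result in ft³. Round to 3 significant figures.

Rearranging: V = m/ρ.
ρ = 1.01 lb/ft³ = 16.18 kg/m³; m = 0.396 kg.
V = 0.02448 m³
0.02448 m³ × (1 ft³ / 0.02832 m³) = 0.8644 ft³

0.864 ft³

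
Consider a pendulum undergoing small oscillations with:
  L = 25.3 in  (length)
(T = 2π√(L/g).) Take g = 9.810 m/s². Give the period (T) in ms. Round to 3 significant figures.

1610 ms

T is given directly by: T = 2π√(L/g).
L = 25.3 in = 0.6426 m; g = 9.810 m/s².
T = 1.608 s
1.608 s × (1 ms / 0.001000 s) = 1608 ms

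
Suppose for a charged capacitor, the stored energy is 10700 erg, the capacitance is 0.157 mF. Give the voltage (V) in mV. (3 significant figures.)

3690 mV

Rearranging: V = √(2E/C).
E = 10700 erg = 0.001070 J; C = 0.157 mF = 1.570×10^-4 F.
V = 3.692 V  (the unit combination reduces to kg·m²/(A·s³) = V)
3.692 V × (1 mV / 0.001000 V) = 3692 mV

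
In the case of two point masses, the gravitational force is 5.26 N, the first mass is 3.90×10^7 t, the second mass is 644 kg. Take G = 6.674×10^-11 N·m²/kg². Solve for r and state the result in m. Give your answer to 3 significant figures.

17.9 m

From Newton's law of gravitation: r = √(G·m₁m₂/F).
F = 5.26 N; m₁ = 3.90×10^7 t = 3.900×10^10 kg; m₂ = 644 kg; G = 6.674×10^-11 N·m²/kg².
r = 17.85 m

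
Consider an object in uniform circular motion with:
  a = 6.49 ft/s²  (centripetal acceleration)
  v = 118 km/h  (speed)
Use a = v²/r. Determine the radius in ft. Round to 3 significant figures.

Rearranging a = v²/r for r: r = v²/a.
a = 6.49 ft/s² = 1.978 m/s²; v = 118 km/h = 32.78 m/s.
r = 543.1 m
543.1 m × (1 ft / 0.3048 m) = 1782 ft

1780 ft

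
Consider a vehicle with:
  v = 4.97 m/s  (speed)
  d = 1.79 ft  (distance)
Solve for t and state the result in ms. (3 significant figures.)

110 ms

Rearranging v = d/t for t: t = d/v.
v = 4.97 m/s; d = 1.79 ft = 0.5456 m.
t = 0.1098 s
0.1098 s × (1 ms / 0.001000 s) = 109.8 ms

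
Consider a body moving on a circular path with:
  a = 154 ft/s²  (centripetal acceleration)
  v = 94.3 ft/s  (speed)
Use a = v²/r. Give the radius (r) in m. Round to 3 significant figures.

Rearranging: r = v²/a.
a = 154 ft/s² = 46.94 m/s²; v = 94.3 ft/s = 28.74 m/s.
r = 17.60 m

17.6 m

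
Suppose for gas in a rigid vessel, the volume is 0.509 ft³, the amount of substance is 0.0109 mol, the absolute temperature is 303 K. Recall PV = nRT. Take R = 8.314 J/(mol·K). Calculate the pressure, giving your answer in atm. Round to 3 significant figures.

0.0188 atm

P is given directly by: P = nRT/V.
V = 0.509 ft³ = 0.01441 m³; n = 0.0109 mol; T = 303 K; R = 8.314 J/(mol·K).
P = 1905 Pa
1905 Pa × (1 atm / 1.013×10^5 Pa) = 0.01880 atm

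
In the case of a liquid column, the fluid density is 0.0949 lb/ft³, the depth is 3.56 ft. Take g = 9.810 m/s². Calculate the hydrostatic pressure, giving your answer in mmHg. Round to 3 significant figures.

Directly: P = ρgh.
ρ = 0.0949 lb/ft³ = 1.520 kg/m³; h = 3.56 ft = 1.085 m; g = 9.810 m/s².
P = 16.18 Pa
16.18 Pa × (1 mmHg / 133.3 Pa) = 0.1214 mmHg

0.121 mmHg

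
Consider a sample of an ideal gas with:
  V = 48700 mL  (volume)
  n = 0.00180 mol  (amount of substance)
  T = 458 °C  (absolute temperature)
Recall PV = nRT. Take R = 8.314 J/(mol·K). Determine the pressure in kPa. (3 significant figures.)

0.225 kPa

From the ideal-gas law: P = nRT/V.
V = 48700 mL = 0.04870 m³; n = 0.00180 mol; T = 458 °C = 731.1 K; R = 8.314 J/(mol·K).
P = 224.7 Pa  (the unit combination reduces to kg/(m·s²) = Pa)
224.7 Pa × (1 kPa / 1000 Pa) = 0.2247 kPa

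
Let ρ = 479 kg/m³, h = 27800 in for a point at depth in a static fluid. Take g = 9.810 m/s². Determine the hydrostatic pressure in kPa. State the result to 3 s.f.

P is given directly by: P = ρgh.
ρ = 479 kg/m³; h = 27800 in = 706.1 m; g = 9.810 m/s².
P = 3.318×10^6 Pa
3.318×10^6 Pa × (1 kPa / 1000 Pa) = 3318 kPa

3320 kPa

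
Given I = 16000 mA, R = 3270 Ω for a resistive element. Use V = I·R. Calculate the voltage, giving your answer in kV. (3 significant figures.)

52.3 kV

From Ohm's law: V = IR.
I = 16000 mA = 16.00 A; R = 3270 Ω.
V = 52320 V
52320 V × (1 kV / 1000 V) = 52.32 kV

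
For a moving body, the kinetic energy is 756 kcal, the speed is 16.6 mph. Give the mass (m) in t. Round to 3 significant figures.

Solving KE = ½mv² for m: m = 2·KE/v².
KE = 756 kcal = 3.163×10^6 J; v = 16.6 mph = 7.421 m/s.
m = 1.149×10^5 kg
1.149×10^5 kg × (1 t / 1000 kg) = 114.9 t

115 t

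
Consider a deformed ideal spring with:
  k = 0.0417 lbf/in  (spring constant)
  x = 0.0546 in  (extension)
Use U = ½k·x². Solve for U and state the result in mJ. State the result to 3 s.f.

0.00702 mJ

Directly: U = ½kx².
k = 0.0417 lbf/in = 7.303 N/m; x = 0.0546 in = 0.001387 m.
U = 7.023×10^-6 J
7.023×10^-6 J × (1 mJ / 0.001000 J) = 0.007023 mJ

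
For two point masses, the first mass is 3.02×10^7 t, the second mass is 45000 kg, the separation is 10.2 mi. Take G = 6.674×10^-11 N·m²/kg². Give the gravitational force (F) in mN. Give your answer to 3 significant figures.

From Newton's law of gravitation: F = Gm₁m₂/r².
m₁ = 3.02×10^7 t = 3.020×10^10 kg; m₂ = 45000 kg; r = 10.2 mi = 16415 m; G = 6.674×10^-11 N·m²/kg².
F = 3.366×10^-4 N  (the unit combination reduces to kg·m/s² = N)
3.366×10^-4 N × (1 mN / 0.001000 N) = 0.3366 mN

0.337 mN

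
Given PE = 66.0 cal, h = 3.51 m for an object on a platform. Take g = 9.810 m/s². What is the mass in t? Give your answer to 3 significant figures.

Rearranging PE = m·g·h for m: m = PE/(g·h).
PE = 66.0 cal = 276.1 J; h = 3.51 m; g = 9.810 m/s².
m = 8.020 kg
8.020 kg × (1 t / 1000 kg) = 0.008020 t

0.00802 t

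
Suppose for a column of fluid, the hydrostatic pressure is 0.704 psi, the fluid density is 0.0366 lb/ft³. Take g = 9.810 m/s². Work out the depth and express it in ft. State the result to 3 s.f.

2770 ft

Solving P = ρ·g·h for h: h = P/(ρ·g).
P = 0.704 psi = 4854 Pa; ρ = 0.0366 lb/ft³ = 0.5863 kg/m³; g = 9.810 m/s².
h = 844.0 m
844.0 m × (1 ft / 0.3048 m) = 2769 ft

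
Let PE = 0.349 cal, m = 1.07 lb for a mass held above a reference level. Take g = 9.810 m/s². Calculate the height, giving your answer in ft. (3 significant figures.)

1.01 ft

Solving PE = m·g·h for h: h = PE/(m·g).
PE = 0.349 cal = 1.460 J; m = 1.07 lb = 0.4853 kg; g = 9.810 m/s².
h = 0.3067 m
0.3067 m × (1 ft / 0.3048 m) = 1.006 ft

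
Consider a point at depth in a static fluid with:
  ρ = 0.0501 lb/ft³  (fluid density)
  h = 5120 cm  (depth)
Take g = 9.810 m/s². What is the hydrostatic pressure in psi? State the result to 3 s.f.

Directly: P = ρgh.
ρ = 0.0501 lb/ft³ = 0.8025 kg/m³; h = 5120 cm = 51.20 m; g = 9.810 m/s².
P = 403.1 Pa  (the unit combination reduces to kg/(m·s²) = Pa)
403.1 Pa × (1 psi / 6895 Pa) = 0.05846 psi

0.0585 psi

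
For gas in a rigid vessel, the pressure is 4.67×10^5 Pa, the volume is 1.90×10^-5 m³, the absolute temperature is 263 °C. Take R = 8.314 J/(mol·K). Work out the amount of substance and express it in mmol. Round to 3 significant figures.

Solving PV = nRT for n: n = PV/(RT).
P = 4.67×10^5 Pa; V = 1.90×10^-5 m³; T = 263 °C = 536.1 K; R = 8.314 J/(mol·K).
n = 0.001991 mol
0.001991 mol × (1 mmol / 0.001000 mol) = 1.991 mmol

1.99 mmol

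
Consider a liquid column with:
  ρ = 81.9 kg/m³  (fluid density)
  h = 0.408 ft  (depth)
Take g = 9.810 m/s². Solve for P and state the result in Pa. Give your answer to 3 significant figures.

P is given directly by: P = ρgh.
ρ = 81.9 kg/m³; h = 0.408 ft = 0.1244 m; g = 9.810 m/s².
P = 99.91 Pa

99.9 Pa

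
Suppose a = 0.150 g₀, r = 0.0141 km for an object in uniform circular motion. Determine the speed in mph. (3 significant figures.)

10.2 mph

Rearranging: v = √(a·r).
a = 0.150 g₀ = 1.471 m/s²; r = 0.0141 km = 14.10 m.
v = 4.554 m/s
4.554 m/s × (1 mph / 0.4470 m/s) = 10.19 mph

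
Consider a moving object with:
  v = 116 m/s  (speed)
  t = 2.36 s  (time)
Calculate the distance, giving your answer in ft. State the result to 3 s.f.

898 ft

Rearranging v = d/t for d: d = v·t.
v = 116 m/s; t = 2.36 s.
d = 273.8 m
273.8 m × (1 ft / 0.3048 m) = 898.2 ft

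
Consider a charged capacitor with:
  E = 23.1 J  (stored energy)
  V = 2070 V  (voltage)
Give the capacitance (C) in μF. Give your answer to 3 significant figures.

10.8 μF

Solving E = ½C·V² for C: C = 2E/V².
E = 23.1 J; V = 2070 V.
C = 1.078×10^-5 F
1.078×10^-5 F × (1 μF / 1.000×10^-6 F) = 10.78 μF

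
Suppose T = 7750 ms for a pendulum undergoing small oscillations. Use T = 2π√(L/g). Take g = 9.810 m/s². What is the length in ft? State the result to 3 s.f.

49.0 ft

Rearranging T = 2π√(L/g) for L: L = g·(T/2π)².
T = 7750 ms = 7.750 s; g = 9.810 m/s².
L = 14.92 m
14.92 m × (1 ft / 0.3048 m) = 48.97 ft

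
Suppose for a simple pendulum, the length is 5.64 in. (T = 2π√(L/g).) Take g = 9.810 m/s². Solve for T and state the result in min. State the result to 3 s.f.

Directly: T = 2π√(L/g).
L = 5.64 in = 0.1433 m; g = 9.810 m/s².
T = 0.7593 s
0.7593 s × (1 min / 60.00 s) = 0.01265 min

0.0127 min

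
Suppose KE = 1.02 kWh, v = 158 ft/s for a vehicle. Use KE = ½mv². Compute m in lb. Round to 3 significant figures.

Solving KE = ½mv² for m: m = 2·KE/v².
KE = 1.02 kWh = 3.672×10^6 J; v = 158 ft/s = 48.16 m/s.
m = 3167 kg
3167 kg × (1 lb / 0.4536 kg) = 6981 lb

6980 lb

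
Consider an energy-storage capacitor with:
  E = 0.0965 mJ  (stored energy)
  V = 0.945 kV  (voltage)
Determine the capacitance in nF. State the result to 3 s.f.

Rearranging: C = 2E/V².
E = 0.0965 mJ = 9.650×10^-5 J; V = 0.945 kV = 945.0 V.
C = 2.161×10^-10 F
2.161×10^-10 F × (1 nF / 1.000×10^-9 F) = 0.2161 nF

0.216 nF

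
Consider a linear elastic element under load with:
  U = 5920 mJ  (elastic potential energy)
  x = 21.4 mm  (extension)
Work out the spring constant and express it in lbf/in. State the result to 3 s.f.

148 lbf/in

Rearranging: k = 2U/x².
U = 5920 mJ = 5.920 J; x = 21.4 mm = 0.02140 m.
k = 25854 N/m
25854 N/m × (1 lbf/in / 175.1 N/m) = 147.6 lbf/in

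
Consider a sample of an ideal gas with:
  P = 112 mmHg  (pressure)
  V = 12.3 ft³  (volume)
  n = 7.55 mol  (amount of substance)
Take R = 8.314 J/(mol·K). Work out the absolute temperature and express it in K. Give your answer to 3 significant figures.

Solving PV = nRT for T: T = PV/(nR).
P = 112 mmHg = 14932 Pa; V = 12.3 ft³ = 0.3483 m³; n = 7.55 mol; R = 8.314 J/(mol·K).
T = 82.85 K

82.9 K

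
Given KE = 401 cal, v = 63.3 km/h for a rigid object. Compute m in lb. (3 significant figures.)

Rearranging: m = 2·KE/v².
KE = 401 cal = 1678 J; v = 63.3 km/h = 17.58 m/s.
m = 10.85 kg
10.85 kg × (1 lb / 0.4536 kg) = 23.93 lb

23.9 lb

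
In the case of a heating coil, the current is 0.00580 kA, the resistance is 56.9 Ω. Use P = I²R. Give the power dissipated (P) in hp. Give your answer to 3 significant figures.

2.57 hp

Directly: P = I²R.
I = 0.00580 kA = 5.800 A; R = 56.9 Ω.
P = 1914 W
1914 W × (1 hp / 745.7 W) = 2.567 hp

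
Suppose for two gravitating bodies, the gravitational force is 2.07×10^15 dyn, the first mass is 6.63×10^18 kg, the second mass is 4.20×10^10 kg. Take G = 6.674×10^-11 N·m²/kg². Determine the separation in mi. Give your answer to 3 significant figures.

Solving F = G·m₁·m₂/r² for r: r = √(G·m₁m₂/F).
F = 2.07×10^15 dyn = 2.070×10^10 N; m₁ = 6.63×10^18 kg; m₂ = 4.20×10^10 kg; G = 6.674×10^-11 N·m²/kg².
r = 29963 m
29963 m × (1 mi / 1609 m) = 18.62 mi

18.6 mi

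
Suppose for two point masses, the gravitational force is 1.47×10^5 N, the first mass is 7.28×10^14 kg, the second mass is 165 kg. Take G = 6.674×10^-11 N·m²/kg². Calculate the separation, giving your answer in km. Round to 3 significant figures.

Rearranging F = G·m₁·m₂/r² for r: r = √(G·m₁m₂/F).
F = 1.47×10^5 N; m₁ = 7.28×10^14 kg; m₂ = 165 kg; G = 6.674×10^-11 N·m²/kg².
r = 7.385 m
7.385 m × (1 km / 1000 m) = 0.007385 km

0.00738 km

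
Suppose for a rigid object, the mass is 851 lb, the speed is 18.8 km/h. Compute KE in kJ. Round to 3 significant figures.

KE is given directly by: KE = ½mv².
m = 851 lb = 386.0 kg; v = 18.8 km/h = 5.222 m/s.
KE = 5264 J
5264 J × (1 kJ / 1000 J) = 5.264 kJ

5.26 kJ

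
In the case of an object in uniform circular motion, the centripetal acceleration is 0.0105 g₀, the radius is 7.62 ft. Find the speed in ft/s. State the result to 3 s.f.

Rearranging: v = √(a·r).
a = 0.0105 g₀ = 0.1030 m/s²; r = 7.62 ft = 2.323 m.
v = 0.4890 m/s
0.4890 m/s × (1 ft/s / 0.3048 m/s) = 1.604 ft/s

1.60 ft/s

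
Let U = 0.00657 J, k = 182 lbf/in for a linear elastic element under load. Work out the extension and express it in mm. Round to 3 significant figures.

Solving U = ½k·x² for x: x = √(2U/k).
U = 0.00657 J; k = 182 lbf/in = 31873 N/m.
x = 6.421×10^-4 m
6.421×10^-4 m × (1 mm / 0.001000 m) = 0.6421 mm

0.642 mm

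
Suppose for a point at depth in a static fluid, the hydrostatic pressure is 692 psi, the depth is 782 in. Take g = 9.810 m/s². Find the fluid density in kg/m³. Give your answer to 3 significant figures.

24500 kg/m³

Rearranging P = ρ·g·h for ρ: ρ = P/(g·h).
P = 692 psi = 4.771×10^6 Pa; h = 782 in = 19.86 m; g = 9.810 m/s².
ρ = 24486 kg/m³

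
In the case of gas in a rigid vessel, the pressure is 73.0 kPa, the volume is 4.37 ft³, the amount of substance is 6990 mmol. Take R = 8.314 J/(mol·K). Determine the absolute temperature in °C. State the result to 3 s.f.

-118 °C

From the ideal-gas law: T = PV/(nR).
P = 73.0 kPa = 73000 Pa; V = 4.37 ft³ = 0.1237 m³; n = 6990 mmol = 6.990 mol; R = 8.314 J/(mol·K).
T = 155.4 K
155.4 K − 273.15 = -117.7 °C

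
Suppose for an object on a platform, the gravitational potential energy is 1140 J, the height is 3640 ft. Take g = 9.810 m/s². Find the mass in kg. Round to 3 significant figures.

0.105 kg

Rearranging PE = m·g·h for m: m = PE/(g·h).
PE = 1140 J; h = 3640 ft = 1109 m; g = 9.810 m/s².
m = 0.1047 kg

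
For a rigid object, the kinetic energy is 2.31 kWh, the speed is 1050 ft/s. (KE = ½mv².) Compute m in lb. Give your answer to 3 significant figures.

358 lb

Solving KE = ½mv² for m: m = 2·KE/v².
KE = 2.31 kWh = 8.316×10^6 J; v = 1050 ft/s = 320.0 m/s.
m = 162.4 kg
162.4 kg × (1 lb / 0.4536 kg) = 358.0 lb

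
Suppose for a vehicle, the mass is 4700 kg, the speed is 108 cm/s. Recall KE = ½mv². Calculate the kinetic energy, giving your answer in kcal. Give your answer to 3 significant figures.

0.655 kcal

KE is given directly by: KE = ½mv².
m = 4700 kg; v = 108 cm/s = 1.080 m/s.
KE = 2741 J
2741 J × (1 kcal / 4184 J) = 0.6551 kcal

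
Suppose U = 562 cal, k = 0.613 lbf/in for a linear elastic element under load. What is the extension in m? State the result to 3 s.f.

Rearranging: x = √(2U/k).
U = 562 cal = 2351 J; k = 0.613 lbf/in = 107.4 N/m.
x = 6.619 m

6.62 m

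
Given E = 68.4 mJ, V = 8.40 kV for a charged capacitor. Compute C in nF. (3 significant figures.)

Rearranging E = ½C·V² for C: C = 2E/V².
E = 68.4 mJ = 0.06840 J; V = 8.40 kV = 8400 V.
C = 1.939×10^-9 F
1.939×10^-9 F × (1 nF / 1.000×10^-9 F) = 1.939 nF

1.94 nF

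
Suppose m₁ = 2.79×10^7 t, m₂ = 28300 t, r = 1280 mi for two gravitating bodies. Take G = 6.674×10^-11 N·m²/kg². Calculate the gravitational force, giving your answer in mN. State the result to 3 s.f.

0.0124 mN

F is given directly by: F = Gm₁m₂/r².
m₁ = 2.79×10^7 t = 2.790×10^10 kg; m₂ = 28300 t = 2.830×10^7 kg; r = 1280 mi = 2.060×10^6 m; G = 6.674×10^-11 N·m²/kg².
F = 1.242×10^-5 N
1.242×10^-5 N × (1 mN / 0.001000 N) = 0.01242 mN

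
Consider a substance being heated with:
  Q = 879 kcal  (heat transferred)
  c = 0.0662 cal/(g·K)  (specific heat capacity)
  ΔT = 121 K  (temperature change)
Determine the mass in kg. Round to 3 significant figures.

110 kg

Rearranging: m = Q/(c·ΔT).
Q = 879 kcal = 3.678×10^6 J; c = 0.0662 cal/(g·K) = 277.0 J/(kg·K); ΔT = 121 K.
m = 109.7 kg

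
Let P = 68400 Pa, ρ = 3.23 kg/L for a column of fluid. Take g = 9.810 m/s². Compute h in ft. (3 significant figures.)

7.08 ft

Rearranging: h = P/(ρ·g).
P = 68400 Pa; ρ = 3.23 kg/L = 3230 kg/m³; g = 9.810 m/s².
h = 2.159 m
2.159 m × (1 ft / 0.3048 m) = 7.082 ft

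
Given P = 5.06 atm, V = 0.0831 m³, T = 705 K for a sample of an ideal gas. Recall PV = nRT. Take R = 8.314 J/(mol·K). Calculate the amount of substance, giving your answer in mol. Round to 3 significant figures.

7.27 mol

Rearranging PV = nRT for n: n = PV/(RT).
P = 5.06 atm = 5.127×10^5 Pa; V = 0.0831 m³; T = 705 K; R = 8.314 J/(mol·K).
n = 7.269 mol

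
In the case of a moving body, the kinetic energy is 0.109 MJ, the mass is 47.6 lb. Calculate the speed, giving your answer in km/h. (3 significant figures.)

362 km/h

Solving KE = ½mv² for v: v = √(2·KE/m).
KE = 0.109 MJ = 1.090×10^5 J; m = 47.6 lb = 21.59 kg.
v = 100.5 m/s
100.5 m/s × (1 km/h / 0.2778 m/s) = 361.7 km/h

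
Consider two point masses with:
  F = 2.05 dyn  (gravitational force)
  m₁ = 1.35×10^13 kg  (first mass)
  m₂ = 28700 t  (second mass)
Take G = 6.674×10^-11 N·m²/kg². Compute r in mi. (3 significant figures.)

22100 mi

Solving F = G·m₁·m₂/r² for r: r = √(G·m₁m₂/F).
F = 2.05 dyn = 2.050×10^-5 N; m₁ = 1.35×10^13 kg; m₂ = 28700 t = 2.870×10^7 kg; G = 6.674×10^-11 N·m²/kg².
r = 3.552×10^7 m
3.552×10^7 m × (1 mi / 1609 m) = 22069 mi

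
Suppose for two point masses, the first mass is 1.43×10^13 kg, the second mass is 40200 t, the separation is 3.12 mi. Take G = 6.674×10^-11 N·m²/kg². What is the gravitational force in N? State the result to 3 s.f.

F is given directly by: F = Gm₁m₂/r².
m₁ = 1.43×10^13 kg; m₂ = 40200 t = 4.020×10^7 kg; r = 3.12 mi = 5021 m; G = 6.674×10^-11 N·m²/kg².
F = 1522 N

1520 N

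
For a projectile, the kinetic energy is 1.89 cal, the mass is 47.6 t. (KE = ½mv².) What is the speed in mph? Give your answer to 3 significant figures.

Rearranging: v = √(2·KE/m).
KE = 1.89 cal = 7.908 J; m = 47.6 t = 47600 kg.
v = 0.01823 m/s
0.01823 m/s × (1 mph / 0.4470 m/s) = 0.04077 mph

0.0408 mph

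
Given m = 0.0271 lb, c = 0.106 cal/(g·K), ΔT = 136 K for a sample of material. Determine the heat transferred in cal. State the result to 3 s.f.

177 cal

Directly: Q = mcΔT.
m = 0.0271 lb = 0.01229 kg; c = 0.106 cal/(g·K) = 443.5 J/(kg·K); ΔT = 136 K.
Q = 741.4 J
741.4 J × (1 cal / 4.184 J) = 177.2 cal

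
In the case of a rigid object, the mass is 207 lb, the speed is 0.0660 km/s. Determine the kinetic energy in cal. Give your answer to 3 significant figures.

48900 cal

Directly: KE = ½mv².
m = 207 lb = 93.89 kg; v = 0.0660 km/s = 66.00 m/s.
KE = 2.045×10^5 J  (the unit combination reduces to kg·m²/s² = J)
2.045×10^5 J × (1 cal / 4.184 J) = 48877 cal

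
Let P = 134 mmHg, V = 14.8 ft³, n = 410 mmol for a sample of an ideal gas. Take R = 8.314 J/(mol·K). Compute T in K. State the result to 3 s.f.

2200 K

From the ideal-gas law: T = PV/(nR).
P = 134 mmHg = 17865 Pa; V = 14.8 ft³ = 0.4191 m³; n = 410 mmol = 0.4100 mol; R = 8.314 J/(mol·K).
T = 2196 K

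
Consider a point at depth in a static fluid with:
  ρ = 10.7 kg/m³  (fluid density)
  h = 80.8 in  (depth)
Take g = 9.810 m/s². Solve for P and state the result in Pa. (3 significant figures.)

215 Pa

Directly: P = ρgh.
ρ = 10.7 kg/m³; h = 80.8 in = 2.052 m; g = 9.810 m/s².
P = 215.4 Pa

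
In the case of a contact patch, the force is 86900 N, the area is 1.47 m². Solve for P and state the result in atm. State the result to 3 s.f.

0.583 atm

Directly: P = F/A.
F = 86900 N; A = 1.47 m².
P = 59116 Pa
59116 Pa × (1 atm / 1.013×10^5 Pa) = 0.5834 atm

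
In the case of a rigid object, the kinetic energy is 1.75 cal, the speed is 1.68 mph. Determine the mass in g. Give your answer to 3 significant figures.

26000 g

Rearranging KE = ½mv² for m: m = 2·KE/v².
KE = 1.75 cal = 7.322 J; v = 1.68 mph = 0.7510 m/s.
m = 25.96 kg
25.96 kg × (1 g / 0.001000 kg) = 25963 g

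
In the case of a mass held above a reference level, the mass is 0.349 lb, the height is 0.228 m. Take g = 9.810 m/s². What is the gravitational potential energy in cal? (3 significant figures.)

Directly: PE = mgh.
m = 0.349 lb = 0.1583 kg; h = 0.228 m; g = 9.810 m/s².
PE = 0.3541 J
0.3541 J × (1 cal / 4.184 J) = 0.08463 cal

0.0846 cal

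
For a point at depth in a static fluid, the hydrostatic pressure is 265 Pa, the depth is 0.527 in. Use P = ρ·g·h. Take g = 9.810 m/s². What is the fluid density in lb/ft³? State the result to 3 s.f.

126 lb/ft³

Rearranging: ρ = P/(g·h).
P = 265 Pa; h = 0.527 in = 0.01339 m; g = 9.810 m/s².
ρ = 2018 kg/m³
2018 kg/m³ × (1 lb/ft³ / 16.02 kg/m³) = 126.0 lb/ft³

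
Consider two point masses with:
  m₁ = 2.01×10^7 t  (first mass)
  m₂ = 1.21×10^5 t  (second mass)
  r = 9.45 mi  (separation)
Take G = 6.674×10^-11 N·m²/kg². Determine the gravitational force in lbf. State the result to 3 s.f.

From Newton's law of gravitation: F = Gm₁m₂/r².
m₁ = 2.01×10^7 t = 2.010×10^10 kg; m₂ = 1.21×10^5 t = 1.210×10^8 kg; r = 9.45 mi = 15208 m; G = 6.674×10^-11 N·m²/kg².
F = 0.7018 N
0.7018 N × (1 lbf / 4.448 N) = 0.1578 lbf

0.158 lbf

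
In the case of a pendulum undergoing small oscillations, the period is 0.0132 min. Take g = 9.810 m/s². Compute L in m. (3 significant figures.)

0.156 m

Rearranging: L = g·(T/2π)².
T = 0.0132 min = 0.7920 s; g = 9.810 m/s².
L = 0.1559 m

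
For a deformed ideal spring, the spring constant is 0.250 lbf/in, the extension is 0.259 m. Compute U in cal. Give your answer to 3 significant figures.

0.351 cal

Directly: U = ½kx².
k = 0.250 lbf/in = 43.78 N/m; x = 0.259 m.
U = 1.468 J
1.468 J × (1 cal / 4.184 J) = 0.3510 cal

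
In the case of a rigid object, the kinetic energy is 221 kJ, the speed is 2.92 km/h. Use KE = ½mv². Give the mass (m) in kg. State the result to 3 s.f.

Rearranging: m = 2·KE/v².
KE = 221 kJ = 2.210×10^5 J; v = 2.92 km/h = 0.8111 m/s.
m = 6.718×10^5 kg

6.72×10^5 kg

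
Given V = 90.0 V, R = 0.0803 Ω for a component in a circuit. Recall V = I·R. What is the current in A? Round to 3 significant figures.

1120 A

From Ohm's law: I = V/R.
V = 90.0 V; R = 0.0803 Ω.
I = 1121 A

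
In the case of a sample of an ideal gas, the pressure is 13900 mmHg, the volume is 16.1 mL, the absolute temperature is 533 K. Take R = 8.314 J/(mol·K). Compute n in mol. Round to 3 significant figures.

From the ideal-gas law: n = PV/(RT).
P = 13900 mmHg = 1.853×10^6 Pa; V = 16.1 mL = 1.610×10^-5 m³; T = 533 K; R = 8.314 J/(mol·K).
n = 0.006733 mol

0.00673 mol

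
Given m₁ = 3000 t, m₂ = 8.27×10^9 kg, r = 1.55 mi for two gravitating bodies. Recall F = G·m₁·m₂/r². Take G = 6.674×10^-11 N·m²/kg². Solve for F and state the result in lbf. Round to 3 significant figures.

F is given directly by: F = Gm₁m₂/r².
m₁ = 3000 t = 3.000×10^6 kg; m₂ = 8.27×10^9 kg; r = 1.55 mi = 2494 m; G = 6.674×10^-11 N·m²/kg².
F = 0.2661 N
0.2661 N × (1 lbf / 4.448 N) = 0.05982 lbf

0.0598 lbf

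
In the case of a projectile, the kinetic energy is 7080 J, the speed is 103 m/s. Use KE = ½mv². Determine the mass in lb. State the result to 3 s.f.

2.94 lb

Solving KE = ½mv² for m: m = 2·KE/v².
KE = 7080 J; v = 103 m/s.
m = 1.335 kg
1.335 kg × (1 lb / 0.4536 kg) = 2.943 lb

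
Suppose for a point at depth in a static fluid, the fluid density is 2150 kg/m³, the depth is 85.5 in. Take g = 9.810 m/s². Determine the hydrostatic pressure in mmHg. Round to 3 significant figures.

344 mmHg

Directly: P = ρgh.
ρ = 2150 kg/m³; h = 85.5 in = 2.172 m; g = 9.810 m/s².
P = 45804 Pa  (the unit combination reduces to kg/(m·s²) = Pa)
45804 Pa × (1 mmHg / 133.3 Pa) = 343.6 mmHg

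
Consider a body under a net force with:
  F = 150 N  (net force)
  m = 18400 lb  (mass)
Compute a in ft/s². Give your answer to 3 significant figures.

From Newton's second law: a = F/m.
F = 150 N; m = 18400 lb = 8346 kg.
a = 0.01797 m/s²
0.01797 m/s² × (1 ft/s² / 0.3048 m/s²) = 0.05896 ft/s²

0.0590 ft/s²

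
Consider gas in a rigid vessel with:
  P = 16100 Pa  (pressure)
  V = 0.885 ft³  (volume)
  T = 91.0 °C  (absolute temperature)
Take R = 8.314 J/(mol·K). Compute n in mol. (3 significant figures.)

From the ideal-gas law: n = PV/(RT).
P = 16100 Pa; V = 0.885 ft³ = 0.02506 m³; T = 91.0 °C = 364.1 K; R = 8.314 J/(mol·K).
n = 0.1333 mol

0.133 mol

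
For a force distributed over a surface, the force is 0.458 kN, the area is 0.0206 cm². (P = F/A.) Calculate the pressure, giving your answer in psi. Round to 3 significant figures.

Directly: P = F/A.
F = 0.458 kN = 458.0 N; A = 0.0206 cm² = 2.060×10^-6 m².
P = 2.223×10^8 Pa  (the unit combination reduces to kg/(m·s²) = Pa)
2.223×10^8 Pa × (1 psi / 6895 Pa) = 32246 psi

32200 psi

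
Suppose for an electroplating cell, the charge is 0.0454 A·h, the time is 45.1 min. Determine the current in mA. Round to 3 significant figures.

60.4 mA

Solving q = I·t for I: I = q/t.
q = 0.0454 A·h = 163.4 C; t = 45.1 min = 2706 s.
I = 0.06040 A
0.06040 A × (1 mA / 0.001000 A) = 60.40 mA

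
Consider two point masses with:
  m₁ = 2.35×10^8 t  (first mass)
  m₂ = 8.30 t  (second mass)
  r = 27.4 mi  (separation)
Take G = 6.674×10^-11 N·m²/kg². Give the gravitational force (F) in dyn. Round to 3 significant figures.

From Newton's law of gravitation: F = Gm₁m₂/r².
m₁ = 2.35×10^8 t = 2.350×10^11 kg; m₂ = 8.30 t = 8300 kg; r = 27.4 mi = 44096 m; G = 6.674×10^-11 N·m²/kg².
F = 6.695×10^-5 N  (the unit combination reduces to kg·m/s² = N)
6.695×10^-5 N × (1 dyn / 1.000×10^-5 N) = 6.695 dyn

6.69 dyn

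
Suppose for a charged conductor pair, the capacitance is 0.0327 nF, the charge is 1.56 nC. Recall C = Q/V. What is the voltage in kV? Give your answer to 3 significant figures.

0.0477 kV

Rearranging: V = Q/C.
C = 0.0327 nF = 3.270×10^-11 F; Q = 1.56 nC = 1.560×10^-9 C.
V = 47.71 V
47.71 V × (1 kV / 1000 V) = 0.04771 kV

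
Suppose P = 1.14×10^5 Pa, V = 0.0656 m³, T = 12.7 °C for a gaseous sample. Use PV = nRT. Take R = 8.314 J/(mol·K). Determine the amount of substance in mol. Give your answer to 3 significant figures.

Rearranging: n = PV/(RT).
P = 1.14×10^5 Pa; V = 0.0656 m³; T = 12.7 °C = 285.8 K; R = 8.314 J/(mol·K).
n = 3.147 mol

3.15 mol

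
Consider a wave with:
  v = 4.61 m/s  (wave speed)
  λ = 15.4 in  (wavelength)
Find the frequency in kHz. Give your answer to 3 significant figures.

0.0118 kHz

Rearranging: f = v/λ.
v = 4.61 m/s; λ = 15.4 in = 0.3912 m.
f = 11.79 Hz
11.79 Hz × (1 kHz / 1000 Hz) = 0.01179 kHz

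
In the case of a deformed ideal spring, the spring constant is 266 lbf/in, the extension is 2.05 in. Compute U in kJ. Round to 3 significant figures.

Directly: U = ½kx².
k = 266 lbf/in = 46584 N/m; x = 2.05 in = 0.05207 m.
U = 63.15 J
63.15 J × (1 kJ / 1000 J) = 0.06315 kJ

0.0632 kJ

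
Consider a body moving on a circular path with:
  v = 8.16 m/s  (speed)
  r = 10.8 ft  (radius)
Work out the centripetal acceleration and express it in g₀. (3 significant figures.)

2.06 g₀

a is given directly by: a = v²/r.
v = 8.16 m/s; r = 10.8 ft = 3.292 m.
a = 20.23 m/s²
20.23 m/s² × (1 g₀ / 9.807 m/s²) = 2.063 g₀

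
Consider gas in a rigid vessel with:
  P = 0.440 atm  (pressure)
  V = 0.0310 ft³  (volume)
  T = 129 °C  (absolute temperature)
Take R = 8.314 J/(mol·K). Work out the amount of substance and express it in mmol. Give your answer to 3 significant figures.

Solving PV = nRT for n: n = PV/(RT).
P = 0.440 atm = 44583 Pa; V = 0.0310 ft³ = 8.778×10^-4 m³; T = 129 °C = 402.1 K; R = 8.314 J/(mol·K).
n = 0.01171 mol
0.01171 mol × (1 mmol / 0.001000 mol) = 11.71 mmol

11.7 mmol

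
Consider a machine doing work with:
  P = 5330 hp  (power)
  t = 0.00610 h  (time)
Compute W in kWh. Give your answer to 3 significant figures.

Rearranging: W = P·t.
P = 5330 hp = 3.975×10^6 W; t = 0.00610 h = 21.96 s.
W = 8.728×10^7 J
8.728×10^7 J × (1 kWh / 3.600×10^6 J) = 24.24 kWh

24.2 kWh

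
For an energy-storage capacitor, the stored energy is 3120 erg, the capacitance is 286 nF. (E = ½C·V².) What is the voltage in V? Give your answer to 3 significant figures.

46.7 V

Rearranging: V = √(2E/C).
E = 3120 erg = 3.120×10^-4 J; C = 286 nF = 2.860×10^-7 F.
V = 46.71 V  (the unit combination reduces to kg·m²/(A·s³) = V)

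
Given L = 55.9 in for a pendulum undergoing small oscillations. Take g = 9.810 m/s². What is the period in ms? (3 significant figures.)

2390 ms

Directly: T = 2π√(L/g).
L = 55.9 in = 1.420 m; g = 9.810 m/s².
T = 2.390 s
2.390 s × (1 ms / 0.001000 s) = 2390 ms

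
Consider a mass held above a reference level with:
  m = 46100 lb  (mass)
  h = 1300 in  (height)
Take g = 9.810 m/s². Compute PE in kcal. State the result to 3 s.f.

1620 kcal

PE is given directly by: PE = mgh.
m = 46100 lb = 20911 kg; h = 1300 in = 33.02 m; g = 9.810 m/s².
PE = 6.773×10^6 J
6.773×10^6 J × (1 kcal / 4184 J) = 1619 kcal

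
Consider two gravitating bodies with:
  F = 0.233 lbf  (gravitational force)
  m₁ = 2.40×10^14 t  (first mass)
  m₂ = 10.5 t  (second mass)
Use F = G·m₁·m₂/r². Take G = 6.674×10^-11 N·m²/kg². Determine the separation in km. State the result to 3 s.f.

403 km

From Newton's law of gravitation: r = √(G·m₁m₂/F).
F = 0.233 lbf = 1.036 N; m₁ = 2.40×10^14 t = 2.400×10^17 kg; m₂ = 10.5 t = 10500 kg; G = 6.674×10^-11 N·m²/kg².
r = 4.028×10^5 m
4.028×10^5 m × (1 km / 1000 m) = 402.8 km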